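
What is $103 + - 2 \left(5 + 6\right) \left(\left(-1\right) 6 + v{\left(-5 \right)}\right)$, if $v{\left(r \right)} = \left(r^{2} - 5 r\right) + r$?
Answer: $-755$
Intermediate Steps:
$v{\left(r \right)} = r^{2} - 4 r$
$103 + - 2 \left(5 + 6\right) \left(\left(-1\right) 6 + v{\left(-5 \right)}\right) = 103 + - 2 \left(5 + 6\right) \left(\left(-1\right) 6 - 5 \left(-4 - 5\right)\right) = 103 + \left(-2\right) 11 \left(-6 - -45\right) = 103 - 22 \left(-6 + 45\right) = 103 - 858 = -755$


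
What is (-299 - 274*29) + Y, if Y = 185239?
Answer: 176994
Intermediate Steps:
(-299 - 274*29) + Y = (-299 - 274*29) + 185239 = (-299 - 7946) + 185239 = -8245 + 185239 = 176994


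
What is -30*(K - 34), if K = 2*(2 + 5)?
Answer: 600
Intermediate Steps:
K = 14 (K = 2*7 = 14)
-30*(K - 34) = -30*(14 - 34) = -30*(-20) = 600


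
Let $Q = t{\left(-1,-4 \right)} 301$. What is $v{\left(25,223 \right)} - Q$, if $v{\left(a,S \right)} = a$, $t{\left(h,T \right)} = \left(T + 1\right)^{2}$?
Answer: $-2684$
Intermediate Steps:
$t{\left(h,T \right)} = \left(1 + T\right)^{2}$
$Q = 2709$ ($Q = \left(1 - 4\right)^{2} \cdot 301 = \left(-3\right)^{2} \cdot 301 = 9 \cdot 301 = 2709$)
$v{\left(25,223 \right)} - Q = 25 - 2709 = -2684$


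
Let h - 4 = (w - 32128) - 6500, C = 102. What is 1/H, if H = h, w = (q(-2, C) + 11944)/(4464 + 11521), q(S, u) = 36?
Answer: -3197/123478532 ≈ -2.5891e-5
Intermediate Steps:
w = 2396/3197 (w = (36 + 11944)/(4464 + 11521) = 11980/15985 = 11980*(1/15985) = 2396/3197 ≈ 0.74945)
h = -123478532/3197 (h = 4 + ((2396/3197 - 32128) - 6500) = 4 + (-102710820/3197 - 6500) = 4 - 123491320/3197 = -123478532/3197 ≈ -38623.)
H = -123478532/3197 ≈ -38623.
1/H = 1/(-123478532/3197) = -3197/123478532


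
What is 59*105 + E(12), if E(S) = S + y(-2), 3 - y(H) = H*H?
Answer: 6206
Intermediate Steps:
y(H) = 3 - H² (y(H) = 3 - H*H = 3 - H²)
E(S) = -1 + S (E(S) = S + (3 - 1*(-2)²) = S + (3 - 1*4) = S + (3 - 4) = S - 1 = -1 + S)
59*105 + E(12) = 59*105 + (-1 + 12) = 6195 + 11 = 6206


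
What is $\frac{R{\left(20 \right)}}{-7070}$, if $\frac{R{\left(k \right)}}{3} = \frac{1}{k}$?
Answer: $- \frac{3}{141400} \approx -2.1216 \cdot 10^{-5}$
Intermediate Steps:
$R{\left(k \right)} = \frac{3}{k}$
$\frac{R{\left(20 \right)}}{-7070} = \frac{3 \cdot \frac{1}{20}}{-7070} = 3 \cdot \frac{1}{20} \left(- \frac{1}{7070}\right) = \frac{3}{20} \left(- \frac{1}{7070}\right) = - \frac{3}{141400}$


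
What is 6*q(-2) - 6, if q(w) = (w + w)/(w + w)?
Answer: 0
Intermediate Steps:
q(w) = 1 (q(w) = (2*w)/((2*w)) = (2*w)*(1/(2*w)) = 1)
6*q(-2) - 6 = 6*1 - 6 = 6 - 6 = 0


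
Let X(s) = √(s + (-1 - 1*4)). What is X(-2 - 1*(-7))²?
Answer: 0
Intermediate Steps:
X(s) = √(-5 + s) (X(s) = √(s + (-1 - 4)) = √(s - 5) = √(-5 + s))
X(-2 - 1*(-7))² = (√(-5 + (-2 - 1*(-7))))² = (√(-5 + (-2 + 7)))² = (√(-5 + 5))² = (√0)² = 0² = 0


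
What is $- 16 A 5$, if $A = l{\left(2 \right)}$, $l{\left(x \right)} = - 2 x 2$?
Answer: $640$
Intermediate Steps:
$l{\left(x \right)} = - 4 x$
$A = -8$ ($A = \left(-4\right) 2 = -8$)
$- 16 A 5 = \left(-16\right) \left(-8\right) 5 = 128 \cdot 5 = 640$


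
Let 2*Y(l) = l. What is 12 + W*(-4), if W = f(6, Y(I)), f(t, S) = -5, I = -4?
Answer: 32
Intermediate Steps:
Y(l) = l/2
W = -5
12 + W*(-4) = 12 - 5*(-4) = 12 + 20 = 32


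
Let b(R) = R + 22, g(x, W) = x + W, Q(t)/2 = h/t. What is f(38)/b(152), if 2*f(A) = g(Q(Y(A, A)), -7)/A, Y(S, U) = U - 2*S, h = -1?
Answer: -11/20938 ≈ -0.00052536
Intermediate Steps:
Q(t) = -2/t (Q(t) = 2*(-1/t) = -2/t)
g(x, W) = W + x
b(R) = 22 + R
f(A) = (-7 + 2/A)/(2*A) (f(A) = ((-7 - 2/(A - 2*A))/A)/2 = ((-7 - 2*(-1/A))/A)/2 = ((-7 - (-2)/A)/A)/2 = ((-7 + 2/A)/A)/2 = (-7 + 2/A)/(2*A))
f(38)/b(152) = ((½)*(2 - 7*38)/38²)/(22 + 152) = ((½)*(1/1444)*(2 - 266))/174 = ((½)*(1/1444)*(-264))*(1/174) = -33/361*1/174 = -11/20938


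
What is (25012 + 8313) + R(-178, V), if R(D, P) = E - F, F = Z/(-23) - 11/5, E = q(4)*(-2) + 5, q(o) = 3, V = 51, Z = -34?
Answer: 3832343/115 ≈ 33325.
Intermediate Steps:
E = -1 (E = 3*(-2) + 5 = -6 + 5 = -1)
F = -83/115 (F = -34/(-23) - 11/5 = -34*(-1/23) - 11*⅕ = 34/23 - 11/5 = -83/115 ≈ -0.72174)
R(D, P) = -32/115 (R(D, P) = -1 - 1*(-83/115) = -1 + 83/115 = -32/115)
(25012 + 8313) + R(-178, V) = (25012 + 8313) - 32/115 = 33325 - 32/115 = 3832343/115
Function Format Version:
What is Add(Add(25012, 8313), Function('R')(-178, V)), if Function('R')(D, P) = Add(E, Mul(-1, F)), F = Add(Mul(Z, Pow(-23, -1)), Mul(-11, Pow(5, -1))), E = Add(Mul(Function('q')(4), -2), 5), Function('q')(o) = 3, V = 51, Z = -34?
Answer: Rational(3832343, 115) ≈ 33325.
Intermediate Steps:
E = -1 (E = Add(Mul(3, -2), 5) = Add(-6, 5) = -1)
F = Rational(-83, 115) (F = Add(Mul(-34, Pow(-23, -1)), Mul(-11, Pow(5, -1))) = Add(Mul(-34, Rational(-1, 23)), Mul(-11, Rational(1, 5))) = Add(Rational(34, 23), Rational(-11, 5)) = Rational(-83, 115) ≈ -0.72174)
Function('R')(D, P) = Rational(-32, 115) (Function('R')(D, P) = Add(-1, Mul(-1, Rational(-83, 115))) = Add(-1, Rational(83, 115)) = Rational(-32, 115))
Add(Add(25012, 8313), Function('R')(-178, V)) = Add(Add(25012, 8313), Rational(-32, 115)) = Add(33325, Rational(-32, 115)) = Rational(3832343, 115)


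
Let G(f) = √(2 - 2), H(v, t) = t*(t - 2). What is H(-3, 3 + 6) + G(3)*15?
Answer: 63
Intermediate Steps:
H(v, t) = t*(-2 + t)
G(f) = 0 (G(f) = √0 = 0)
H(-3, 3 + 6) + G(3)*15 = (3 + 6)*(-2 + (3 + 6)) + 0*15 = 9*(-2 + 9) + 0 = 9*7 + 0 = 63 + 0 = 63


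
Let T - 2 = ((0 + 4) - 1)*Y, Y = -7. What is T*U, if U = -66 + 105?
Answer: -741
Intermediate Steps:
U = 39
T = -19 (T = 2 + ((0 + 4) - 1)*(-7) = 2 + (4 - 1)*(-7) = 2 + 3*(-7) = 2 - 21 = -19)
T*U = -19*39 = -741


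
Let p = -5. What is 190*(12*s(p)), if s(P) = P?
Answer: -11400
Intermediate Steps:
190*(12*s(p)) = 190*(12*(-5)) = 190*(-60) = -11400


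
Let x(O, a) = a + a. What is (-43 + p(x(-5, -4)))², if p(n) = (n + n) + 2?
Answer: 3249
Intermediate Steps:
x(O, a) = 2*a
p(n) = 2 + 2*n (p(n) = 2*n + 2 = 2 + 2*n)
(-43 + p(x(-5, -4)))² = (-43 + (2 + 2*(2*(-4))))² = (-43 + (2 + 2*(-8)))² = (-43 + (2 - 16))² = (-43 - 14)² = (-57)² = 3249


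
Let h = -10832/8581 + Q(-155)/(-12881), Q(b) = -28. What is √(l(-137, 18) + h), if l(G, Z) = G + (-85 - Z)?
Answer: 6*I*√81876271441275289/110531861 ≈ 15.533*I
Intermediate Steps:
l(G, Z) = -85 + G - Z
h = -139286724/110531861 (h = -10832/8581 - 28/(-12881) = -10832*1/8581 - 28*(-1/12881) = -10832/8581 + 28/12881 = -139286724/110531861 ≈ -1.2602)
√(l(-137, 18) + h) = √((-85 - 137 - 1*18) - 139286724/110531861) = √((-85 - 137 - 18) - 139286724/110531861) = √(-240 - 139286724/110531861) = √(-26666933364/110531861) = 6*I*√81876271441275289/110531861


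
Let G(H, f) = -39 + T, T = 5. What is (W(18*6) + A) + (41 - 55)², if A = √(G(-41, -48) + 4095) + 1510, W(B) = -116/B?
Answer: 46033/27 + √4061 ≈ 1768.7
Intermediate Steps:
G(H, f) = -34 (G(H, f) = -39 + 5 = -34)
A = 1510 + √4061 (A = √(-34 + 4095) + 1510 = √4061 + 1510 = 1510 + √4061 ≈ 1573.7)
(W(18*6) + A) + (41 - 55)² = (-116/(18*6) + (1510 + √4061)) + (41 - 55)² = (-116/108 + (1510 + √4061)) + (-14)² = (-116*1/108 + (1510 + √4061)) + 196 = (-29/27 + (1510 + √4061)) + 196 = (40741/27 + √4061) + 196 = 46033/27 + √4061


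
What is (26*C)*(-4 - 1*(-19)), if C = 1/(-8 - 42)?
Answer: -39/5 ≈ -7.8000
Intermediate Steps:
C = -1/50 (C = 1/(-50) = -1/50 ≈ -0.020000)
(26*C)*(-4 - 1*(-19)) = (26*(-1/50))*(-4 - 1*(-19)) = -13*(-4 + 19)/25 = -13/25*15 = -39/5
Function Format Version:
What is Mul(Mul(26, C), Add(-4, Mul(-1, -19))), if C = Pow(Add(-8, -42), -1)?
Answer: Rational(-39, 5) ≈ -7.8000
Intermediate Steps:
C = Rational(-1, 50) (C = Pow(-50, -1) = Rational(-1, 50) ≈ -0.020000)
Mul(Mul(26, C), Add(-4, Mul(-1, -19))) = Mul(Mul(26, Rational(-1, 50)), Add(-4, Mul(-1, -19))) = Mul(Rational(-13, 25), Add(-4, 19)) = Mul(Rational(-13, 25), 15) = Rational(-39, 5)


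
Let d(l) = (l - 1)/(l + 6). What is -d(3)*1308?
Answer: -872/3 ≈ -290.67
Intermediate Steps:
d(l) = (-1 + l)/(6 + l)
-d(3)*1308 = -(-1 + 3)/(6 + 3)*1308 = -2/9*1308 = -(⅑)*2*1308 = -2*1308/9 = -1*872/3 = -872/3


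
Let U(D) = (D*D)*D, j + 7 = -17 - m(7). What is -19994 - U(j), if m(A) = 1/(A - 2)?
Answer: -727689/125 ≈ -5821.5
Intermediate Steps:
m(A) = 1/(-2 + A)
j = -121/5 (j = -7 + (-17 - 1/(-2 + 7)) = -7 + (-17 - 1/5) = -7 + (-17 - 1*⅕) = -7 + (-17 - ⅕) = -7 - 86/5 = -121/5 ≈ -24.200)
U(D) = D³ (U(D) = D²*D = D³)
-19994 - U(j) = -19994 - (-121/5)³ = -19994 - 1*(-1771561/125) = -19994 + 1771561/125 = -727689/125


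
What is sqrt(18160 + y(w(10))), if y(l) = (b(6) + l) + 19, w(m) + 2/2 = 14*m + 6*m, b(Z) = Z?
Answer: 4*sqrt(1149) ≈ 135.59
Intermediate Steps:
w(m) = -1 + 20*m (w(m) = -1 + (14*m + 6*m) = -1 + 20*m)
y(l) = 25 + l (y(l) = (6 + l) + 19 = 25 + l)
sqrt(18160 + y(w(10))) = sqrt(18160 + (25 + (-1 + 20*10))) = sqrt(18160 + (25 + (-1 + 200))) = sqrt(18160 + (25 + 199)) = sqrt(18160 + 224) = sqrt(18384) = 4*sqrt(1149)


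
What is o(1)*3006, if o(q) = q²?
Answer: 3006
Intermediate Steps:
o(1)*3006 = 1²*3006 = 1*3006 = 3006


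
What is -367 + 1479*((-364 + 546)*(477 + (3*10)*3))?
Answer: 152623559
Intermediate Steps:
-367 + 1479*((-364 + 546)*(477 + (3*10)*3)) = -367 + 1479*(182*(477 + 30*3)) = -367 + 1479*(182*(477 + 90)) = -367 + 1479*(182*567) = -367 + 1479*103194 = -367 + 152623926 = 152623559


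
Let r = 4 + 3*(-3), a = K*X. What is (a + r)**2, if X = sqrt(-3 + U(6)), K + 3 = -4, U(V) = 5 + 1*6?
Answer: 417 + 140*sqrt(2) ≈ 614.99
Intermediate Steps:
U(V) = 11 (U(V) = 5 + 6 = 11)
K = -7 (K = -3 - 4 = -7)
X = 2*sqrt(2) (X = sqrt(-3 + 11) = sqrt(8) = 2*sqrt(2) ≈ 2.8284)
a = -14*sqrt(2) ≈ -19.799
r = -5 (r = 4 - 9 = -5)
(a + r)**2 = (-14*sqrt(2) - 5)**2 = (-5 - 14*sqrt(2))**2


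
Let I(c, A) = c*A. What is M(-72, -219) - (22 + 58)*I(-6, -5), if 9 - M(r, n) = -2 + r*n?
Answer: -18157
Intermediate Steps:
I(c, A) = A*c
M(r, n) = 11 - n*r (M(r, n) = 9 - (-2 + r*n) = 9 - (-2 + n*r) = 9 + (2 - n*r) = 11 - n*r)
M(-72, -219) - (22 + 58)*I(-6, -5) = (11 - 1*(-219)*(-72)) - (22 + 58)*(-5*(-6)) = (11 - 15768) - 80*30 = -15757 - 1*2400 = -15757 - 2400 = -18157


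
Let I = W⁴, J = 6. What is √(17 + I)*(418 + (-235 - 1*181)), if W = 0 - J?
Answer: 2*√1313 ≈ 72.471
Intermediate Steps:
W = -6 (W = 0 - 1*6 = 0 - 6 = -6)
I = 1296 (I = (-6)⁴ = 1296)
√(17 + I)*(418 + (-235 - 1*181)) = √(17 + 1296)*(418 + (-235 - 1*181)) = √1313*(418 + (-235 - 181)) = √1313*(418 - 416) = √1313*2 = 2*√1313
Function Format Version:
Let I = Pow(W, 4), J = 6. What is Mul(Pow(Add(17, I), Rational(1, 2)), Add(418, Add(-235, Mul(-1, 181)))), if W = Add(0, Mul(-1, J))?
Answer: Mul(2, Pow(1313, Rational(1, 2))) ≈ 72.471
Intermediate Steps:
W = -6 (W = Add(0, Mul(-1, 6)) = Add(0, -6) = -6)
I = 1296 (I = Pow(-6, 4) = 1296)
Mul(Pow(Add(17, I), Rational(1, 2)), Add(418, Add(-235, Mul(-1, 181)))) = Mul(Pow(Add(17, 1296), Rational(1, 2)), Add(418, Add(-235, Mul(-1, 181)))) = Mul(Pow(1313, Rational(1, 2)), Add(418, Add(-235, -181))) = Mul(Pow(1313, Rational(1, 2)), Add(418, -416)) = Mul(Pow(1313, Rational(1, 2)), 2) = Mul(2, Pow(1313, Rational(1, 2)))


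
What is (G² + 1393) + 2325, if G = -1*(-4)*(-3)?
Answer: 3862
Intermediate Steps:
G = -12 (G = 4*(-3) = -12)
(G² + 1393) + 2325 = ((-12)² + 1393) + 2325 = (144 + 1393) + 2325 = 1537 + 2325 = 3862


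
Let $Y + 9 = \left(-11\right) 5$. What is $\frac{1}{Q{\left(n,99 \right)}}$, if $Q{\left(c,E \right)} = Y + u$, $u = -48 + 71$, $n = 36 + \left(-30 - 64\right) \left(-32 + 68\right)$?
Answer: $- \frac{1}{41} \approx -0.02439$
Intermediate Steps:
$Y = -64$ ($Y = -9 - 55 = -64$)
$n = -3348$ ($n = 36 - 3384 = -3348$)
$u = 23$
$Q{\left(c,E \right)} = -41$ ($Q{\left(c,E \right)} = -64 + 23 = -41$)
$\frac{1}{Q{\left(n,99 \right)}} = \frac{1}{-41} = - \frac{1}{41}$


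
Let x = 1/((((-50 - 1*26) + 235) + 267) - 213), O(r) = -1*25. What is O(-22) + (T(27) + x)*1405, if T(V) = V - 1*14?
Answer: 3886525/213 ≈ 18247.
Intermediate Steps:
O(r) = -25
x = 1/213 (x = 1/((((-50 - 26) + 235) + 267) - 213) = 1/(((-76 + 235) + 267) - 213) = 1/((159 + 267) - 213) = 1/(426 - 213) = 1/213 ≈ 0.0046948)
T(V) = -14 + V (T(V) = V - 14 = -14 + V)
O(-22) + (T(27) + x)*1405 = -25 + ((-14 + 27) + 1/213)*1405 = -25 + (13 + 1/213)*1405 = -25 + (2770/213)*1405 = -25 + 3891850/213 = 3886525/213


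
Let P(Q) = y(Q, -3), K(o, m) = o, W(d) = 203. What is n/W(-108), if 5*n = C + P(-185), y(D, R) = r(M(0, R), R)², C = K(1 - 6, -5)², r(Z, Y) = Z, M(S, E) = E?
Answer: 34/1015 ≈ 0.033498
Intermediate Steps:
C = 25 (C = (1 - 6)² = (-5)² = 25)
y(D, R) = R²
P(Q) = 9 (P(Q) = (-3)² = 9)
n = 34/5 (n = (25 + 9)/5 = (⅕)*34 = 34/5 ≈ 6.8000)
n/W(-108) = (34/5)/203 = (34/5)*(1/203) = 34/1015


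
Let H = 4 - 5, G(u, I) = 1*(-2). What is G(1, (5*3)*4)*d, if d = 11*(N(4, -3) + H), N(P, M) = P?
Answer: -66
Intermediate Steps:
G(u, I) = -2
H = -1
d = 33 (d = 11*(4 - 1) = 11*3 = 33)
G(1, (5*3)*4)*d = -2*33 = -66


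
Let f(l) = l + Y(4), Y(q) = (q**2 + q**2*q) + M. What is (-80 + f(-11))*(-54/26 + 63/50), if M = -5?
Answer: 4248/325 ≈ 13.071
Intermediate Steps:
Y(q) = -5 + q**2 + q**3 (Y(q) = (q**2 + q**2*q) - 5 = (q**2 + q**3) - 5 = -5 + q**2 + q**3)
f(l) = 75 + l (f(l) = l + (-5 + 4**2 + 4**3) = l + (-5 + 16 + 64) = l + 75 = 75 + l)
(-80 + f(-11))*(-54/26 + 63/50) = (-80 + (75 - 11))*(-54/26 + 63/50) = (-80 + 64)*(-54*1/26 + 63*(1/50)) = -16*(-27/13 + 63/50) = -16*(-531/650) = 4248/325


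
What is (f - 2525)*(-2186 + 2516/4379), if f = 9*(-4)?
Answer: 24508713658/4379 ≈ 5.5969e+6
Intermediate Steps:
f = -36
(f - 2525)*(-2186 + 2516/4379) = (-36 - 2525)*(-2186 + 2516/4379) = -2561*(-2186 + 2516*(1/4379)) = -2561*(-2186 + 2516/4379) = -2561*(-9569978/4379) = 24508713658/4379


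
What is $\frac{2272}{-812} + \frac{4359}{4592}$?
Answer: $- \frac{35171}{19024} \approx -1.8488$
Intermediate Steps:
$\frac{2272}{-812} + \frac{4359}{4592} = 2272 \left(- \frac{1}{812}\right) + 4359 \cdot \frac{1}{4592} = - \frac{568}{203} + \frac{4359}{4592} = - \frac{35171}{19024}$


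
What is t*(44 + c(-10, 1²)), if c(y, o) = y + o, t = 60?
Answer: 2100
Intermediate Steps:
c(y, o) = o + y
t*(44 + c(-10, 1²)) = 60*(44 + (1² - 10)) = 60*(44 + (1 - 10)) = 60*(44 - 9) = 60*35 = 2100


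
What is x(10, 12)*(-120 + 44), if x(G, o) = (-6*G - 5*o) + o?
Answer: 8208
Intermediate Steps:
x(G, o) = -6*G - 4*o
x(10, 12)*(-120 + 44) = (-6*10 - 4*12)*(-120 + 44) = (-60 - 48)*(-76) = -108*(-76) = 8208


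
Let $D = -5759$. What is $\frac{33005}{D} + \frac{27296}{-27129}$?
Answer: $- \frac{1052590309}{156235911} \approx -6.7372$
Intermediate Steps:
$\frac{33005}{D} + \frac{27296}{-27129} = \frac{33005}{-5759} + \frac{27296}{-27129} = 33005 \left(- \frac{1}{5759}\right) + 27296 \left(- \frac{1}{27129}\right) = - \frac{33005}{5759} - \frac{27296}{27129} = - \frac{1052590309}{156235911}$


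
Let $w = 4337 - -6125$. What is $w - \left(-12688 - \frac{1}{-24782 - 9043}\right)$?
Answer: $\frac{783048749}{33825} \approx 23150.0$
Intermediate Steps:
$w = 10462$ ($w = 4337 + 6125 = 10462$)
$w - \left(-12688 - \frac{1}{-24782 - 9043}\right) = 10462 - \left(-12688 - \frac{1}{-24782 - 9043}\right) = 10462 - \left(-12688 - \frac{1}{-33825}\right) = 10462 - \left(-12688 - - \frac{1}{33825}\right) = 10462 - \left(-12688 + \frac{1}{33825}\right) = 10462 - - \frac{429171599}{33825} = 10462 + \frac{429171599}{33825} = \frac{783048749}{33825}$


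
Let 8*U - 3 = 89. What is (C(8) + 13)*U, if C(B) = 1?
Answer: 161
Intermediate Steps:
U = 23/2 (U = 3/8 + (1/8)*89 = 3/8 + 89/8 = 23/2 ≈ 11.500)
(C(8) + 13)*U = (1 + 13)*(23/2) = 14*(23/2) = 161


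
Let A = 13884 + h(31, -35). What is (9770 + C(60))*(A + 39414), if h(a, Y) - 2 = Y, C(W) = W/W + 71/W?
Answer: 2082061381/4 ≈ 5.2052e+8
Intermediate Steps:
C(W) = 1 + 71/W
h(a, Y) = 2 + Y
A = 13851 (A = 13884 + (2 - 35) = 13884 - 33 = 13851)
(9770 + C(60))*(A + 39414) = (9770 + (71 + 60)/60)*(13851 + 39414) = (9770 + (1/60)*131)*53265 = (9770 + 131/60)*53265 = (586331/60)*53265 = 2082061381/4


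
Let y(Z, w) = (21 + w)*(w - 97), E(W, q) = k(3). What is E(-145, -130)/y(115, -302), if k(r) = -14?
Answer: -2/16017 ≈ -0.00012487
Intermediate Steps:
E(W, q) = -14
y(Z, w) = (-97 + w)*(21 + w) (y(Z, w) = (21 + w)*(-97 + w) = (-97 + w)*(21 + w))
E(-145, -130)/y(115, -302) = -14/(-2037 + (-302)**2 - 76*(-302)) = -14/(-2037 + 91204 + 22952) = -14/112119 = -14*1/112119 = -2/16017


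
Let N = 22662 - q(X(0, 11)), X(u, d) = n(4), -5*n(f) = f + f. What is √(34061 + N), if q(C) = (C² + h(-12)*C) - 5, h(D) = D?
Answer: 2*√354414/5 ≈ 238.13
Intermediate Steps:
n(f) = -2*f/5 (n(f) = -(f + f)/5 = -2*f/5)
X(u, d) = -8/5 (X(u, d) = -⅖*4 = -8/5)
q(C) = -5 + C² - 12*C (q(C) = (C² - 12*C) - 5 = -5 + C² - 12*C)
N = 566131/25 (N = 22662 - (-5 + (-8/5)² - 12*(-8/5)) = 22662 - (-5 + 64/25 + 96/5) = 22662 - 1*419/25 = 22662 - 419/25 = 566131/25 ≈ 22645.)
√(34061 + N) = √(34061 + 566131/25) = √(1417656/25) = 2*√354414/5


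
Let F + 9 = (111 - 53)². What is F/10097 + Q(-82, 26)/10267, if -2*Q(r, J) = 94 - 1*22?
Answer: 34082293/103665899 ≈ 0.32877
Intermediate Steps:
Q(r, J) = -36 (Q(r, J) = -(94 - 1*22)/2 = -(94 - 22)/2 = -½*72 = -36)
F = 3355 (F = -9 + (111 - 53)² = -9 + 58² = -9 + 3364 = 3355)
F/10097 + Q(-82, 26)/10267 = 3355/10097 - 36/10267 = 34082293/103665899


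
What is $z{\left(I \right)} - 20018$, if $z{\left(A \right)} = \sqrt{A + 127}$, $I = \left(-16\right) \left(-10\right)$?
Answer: $-20018 + \sqrt{287} \approx -20001.0$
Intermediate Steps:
$I = 160$
$z{\left(A \right)} = \sqrt{127 + A}$
$z{\left(I \right)} - 20018 = \sqrt{127 + 160} - 20018 = \sqrt{287} - 20018 = -20018 + \sqrt{287}$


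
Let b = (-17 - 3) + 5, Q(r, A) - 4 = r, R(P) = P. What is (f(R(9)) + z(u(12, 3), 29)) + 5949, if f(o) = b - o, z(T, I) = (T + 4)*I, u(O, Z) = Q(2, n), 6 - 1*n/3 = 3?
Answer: 6215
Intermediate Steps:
n = 9 (n = 18 - 3*3 = 18 - 9 = 9)
Q(r, A) = 4 + r
u(O, Z) = 6 (u(O, Z) = 4 + 2 = 6)
b = -15 (b = -20 + 5 = -15)
z(T, I) = I*(4 + T) (z(T, I) = (4 + T)*I = I*(4 + T))
f(o) = -15 - o
(f(R(9)) + z(u(12, 3), 29)) + 5949 = ((-15 - 1*9) + 29*(4 + 6)) + 5949 = ((-15 - 9) + 29*10) + 5949 = (-24 + 290) + 5949 = 266 + 5949 = 6215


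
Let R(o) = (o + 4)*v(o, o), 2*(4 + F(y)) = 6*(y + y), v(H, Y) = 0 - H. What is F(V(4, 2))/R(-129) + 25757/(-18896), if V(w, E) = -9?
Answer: -414235657/304698000 ≈ -1.3595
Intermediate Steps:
v(H, Y) = -H
F(y) = -4 + 6*y (F(y) = -4 + (6*(y + y))/2 = -4 + (6*(2*y))/2 = -4 + (12*y)/2 = -4 + 6*y)
R(o) = -o*(4 + o) (R(o) = (o + 4)*(-o) = (4 + o)*(-o) = -o*(4 + o))
F(V(4, 2))/R(-129) + 25757/(-18896) = (-4 + 6*(-9))/((-1*(-129)*(4 - 129))) + 25757/(-18896) = (-4 - 54)/((-1*(-129)*(-125))) + 25757*(-1/18896) = -58/(-16125) - 25757/18896 = -58*(-1/16125) - 25757/18896 = 58/16125 - 25757/18896 = -414235657/304698000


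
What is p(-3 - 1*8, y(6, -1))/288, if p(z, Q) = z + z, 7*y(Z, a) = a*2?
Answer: -11/144 ≈ -0.076389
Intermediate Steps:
y(Z, a) = 2*a/7 (y(Z, a) = (a*2)/7 = (2*a)/7 = 2*a/7)
p(z, Q) = 2*z
p(-3 - 1*8, y(6, -1))/288 = (2*(-3 - 1*8))/288 = (2*(-3 - 8))*(1/288) = (2*(-11))*(1/288) = -22*1/288 = -11/144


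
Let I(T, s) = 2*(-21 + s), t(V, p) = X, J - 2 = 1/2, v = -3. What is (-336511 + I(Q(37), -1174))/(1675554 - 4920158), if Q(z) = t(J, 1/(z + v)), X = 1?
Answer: 338901/3244604 ≈ 0.10445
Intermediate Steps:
J = 5/2 (J = 2 + 1/2 = 2 + ½ = 5/2 ≈ 2.5000)
t(V, p) = 1
Q(z) = 1
I(T, s) = -42 + 2*s
(-336511 + I(Q(37), -1174))/(1675554 - 4920158) = (-336511 + (-42 + 2*(-1174)))/(1675554 - 4920158) = (-336511 + (-42 - 2348))/(-3244604) = (-336511 - 2390)*(-1/3244604) = -338901*(-1/3244604) = 338901/3244604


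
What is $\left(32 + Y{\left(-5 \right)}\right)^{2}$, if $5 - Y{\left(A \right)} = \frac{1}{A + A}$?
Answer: $\frac{137641}{100} \approx 1376.4$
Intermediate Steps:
$Y{\left(A \right)} = 5 - \frac{1}{2 A}$ ($Y{\left(A \right)} = 5 - \frac{1}{A + A} = 5 - \frac{1}{2 A}$)
$\left(32 + Y{\left(-5 \right)}\right)^{2} = \left(32 + \left(5 - \frac{1}{2 \left(-5\right)}\right)\right)^{2} = \left(32 + \left(5 - - \frac{1}{10}\right)\right)^{2} = \left(32 + \left(5 + \frac{1}{10}\right)\right)^{2} = \left(32 + \frac{51}{10}\right)^{2} = \left(\frac{371}{10}\right)^{2} = \frac{137641}{100}$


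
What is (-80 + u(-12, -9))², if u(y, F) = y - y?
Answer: 6400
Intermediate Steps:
u(y, F) = 0
(-80 + u(-12, -9))² = (-80 + 0)² = (-80)² = 6400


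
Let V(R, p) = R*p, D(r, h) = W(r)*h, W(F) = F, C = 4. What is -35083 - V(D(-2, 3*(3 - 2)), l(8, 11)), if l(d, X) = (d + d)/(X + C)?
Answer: -175383/5 ≈ -35077.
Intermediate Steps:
l(d, X) = 2*d/(4 + X) (l(d, X) = (d + d)/(X + 4) = (2*d)/(4 + X) = 2*d/(4 + X))
D(r, h) = h*r (D(r, h) = r*h = h*r)
-35083 - V(D(-2, 3*(3 - 2)), l(8, 11)) = -35083 - (3*(3 - 2))*(-2)*2*8/(4 + 11) = -35083 - (3*1)*(-2)*2*8/15 = -35083 - 3*(-2)*2*8*(1/15) = -35083 - (-6)*16/15 = -35083 - 1*(-32/5) = -35083 + 32/5 = -175383/5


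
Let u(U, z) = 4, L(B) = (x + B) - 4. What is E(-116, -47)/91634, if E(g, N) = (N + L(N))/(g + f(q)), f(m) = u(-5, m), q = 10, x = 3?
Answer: 95/10263008 ≈ 9.2565e-6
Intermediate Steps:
L(B) = -1 + B (L(B) = (3 + B) - 4 = -1 + B)
f(m) = 4
E(g, N) = (-1 + 2*N)/(4 + g) (E(g, N) = (N + (-1 + N))/(g + 4) = (-1 + 2*N)/(4 + g))
E(-116, -47)/91634 = ((-1 + 2*(-47))/(4 - 116))/91634 = ((-1 - 94)/(-112))*(1/91634) = -1/112*(-95)*(1/91634) = (95/112)*(1/91634) = 95/10263008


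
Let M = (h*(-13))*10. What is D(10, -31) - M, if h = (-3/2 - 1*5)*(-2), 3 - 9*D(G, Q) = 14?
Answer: 15199/9 ≈ 1688.8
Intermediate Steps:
D(G, Q) = -11/9 (D(G, Q) = ⅓ - ⅑*14 = ⅓ - 14/9 = -11/9)
h = 13 (h = (-3*½ - 5)*(-2) = (-3/2 - 5)*(-2) = -13/2*(-2) = 13)
M = -1690 (M = (13*(-13))*10 = -169*10 = -1690)
D(10, -31) - M = -11/9 - 1*(-1690) = -11/9 + 1690 = 15199/9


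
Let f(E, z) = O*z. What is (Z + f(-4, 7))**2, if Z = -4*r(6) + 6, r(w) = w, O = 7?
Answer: 961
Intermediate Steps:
f(E, z) = 7*z
Z = -18 (Z = -4*6 + 6 = -24 + 6 = -18)
(Z + f(-4, 7))**2 = (-18 + 7*7)**2 = (-18 + 49)**2 = 31**2 = 961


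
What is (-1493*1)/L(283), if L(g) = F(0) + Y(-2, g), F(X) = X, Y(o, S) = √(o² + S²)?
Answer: -1493*√80093/80093 ≈ -5.2755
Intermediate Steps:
Y(o, S) = √(S² + o²)
L(g) = √(4 + g²) (L(g) = 0 + √(g² + (-2)²) = 0 + √(g² + 4) = 0 + √(4 + g²) = √(4 + g²))
(-1493*1)/L(283) = (-1493*1)/(√(4 + 283²)) = -1493/√(4 + 80089) = -1493*√80093/80093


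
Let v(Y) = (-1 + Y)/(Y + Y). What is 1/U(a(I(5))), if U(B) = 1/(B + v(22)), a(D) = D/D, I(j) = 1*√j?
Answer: 65/44 ≈ 1.4773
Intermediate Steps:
I(j) = √j
a(D) = 1
v(Y) = (-1 + Y)/(2*Y) (v(Y) = (-1 + Y)/((2*Y)) = (-1 + Y)*(1/(2*Y)) = (-1 + Y)/(2*Y))
U(B) = 1/(21/44 + B) (U(B) = 1/(B + (½)*(-1 + 22)/22) = 1/(B + (½)*(1/22)*21) = 1/(B + 21/44) = 1/(21/44 + B))
1/U(a(I(5))) = 1/(44/(21 + 44*1)) = 1/(44/(21 + 44)) = 1/(44/65) = 65/44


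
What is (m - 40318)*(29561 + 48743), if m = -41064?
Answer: -6372536128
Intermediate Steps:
(m - 40318)*(29561 + 48743) = (-41064 - 40318)*(29561 + 48743) = -81382*78304 = -6372536128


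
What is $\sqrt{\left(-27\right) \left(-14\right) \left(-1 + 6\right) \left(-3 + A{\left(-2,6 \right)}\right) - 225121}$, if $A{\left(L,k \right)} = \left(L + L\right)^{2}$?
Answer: $i \sqrt{200551} \approx 447.83 i$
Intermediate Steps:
$A{\left(L,k \right)} = 4 L^{2}$ ($A{\left(L,k \right)} = \left(2 L\right)^{2} = 4 L^{2}$)
$\sqrt{\left(-27\right) \left(-14\right) \left(-1 + 6\right) \left(-3 + A{\left(-2,6 \right)}\right) - 225121} = \sqrt{\left(-27\right) \left(-14\right) \left(-1 + 6\right) \left(-3 + 4 \left(-2\right)^{2}\right) - 225121} = \sqrt{378 \cdot 5 \left(-3 + 4 \cdot 4\right) - 225121} = \sqrt{378 \cdot 5 \left(-3 + 16\right) - 225121} = \sqrt{378 \cdot 5 \cdot 13 - 225121} = \sqrt{378 \cdot 65 - 225121} = \sqrt{24570 - 225121} = \sqrt{-200551} = i \sqrt{200551}$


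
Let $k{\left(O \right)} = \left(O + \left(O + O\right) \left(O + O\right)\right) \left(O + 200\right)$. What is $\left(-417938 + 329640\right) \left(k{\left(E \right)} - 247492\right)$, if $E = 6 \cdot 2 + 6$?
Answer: $-3440090080$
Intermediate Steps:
$E = 18$ ($E = 12 + 6 = 18$)
$k{\left(O \right)} = \left(200 + O\right) \left(O + 4 O^{2}\right)$ ($k{\left(O \right)} = \left(O + 2 O 2 O\right) \left(200 + O\right) = \left(O + 4 O^{2}\right) \left(200 + O\right) = \left(200 + O\right) \left(O + 4 O^{2}\right)$)
$\left(-417938 + 329640\right) \left(k{\left(E \right)} - 247492\right) = \left(-417938 + 329640\right) \left(18 \left(200 + 4 \cdot 18^{2} + 801 \cdot 18\right) - 247492\right) = - 88298 \left(18 \left(200 + 4 \cdot 324 + 14418\right) - 247492\right) = - 88298 \left(18 \left(200 + 1296 + 14418\right) - 247492\right) = - 88298 \left(18 \cdot 15914 - 247492\right) = - 88298 \left(286452 - 247492\right) = \left(-88298\right) 38960 = -3440090080$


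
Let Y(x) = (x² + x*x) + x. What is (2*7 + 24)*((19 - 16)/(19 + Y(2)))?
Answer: 114/29 ≈ 3.9310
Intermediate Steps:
Y(x) = x + 2*x² (Y(x) = (x² + x²) + x = 2*x² + x = x + 2*x²)
(2*7 + 24)*((19 - 16)/(19 + Y(2))) = (2*7 + 24)*((19 - 16)/(19 + 2*(1 + 2*2))) = (14 + 24)*(3/(19 + 2*(1 + 4))) = 38*(3/(19 + 2*5)) = 38*(3/(19 + 10)) = 38*(3/29) = 114/29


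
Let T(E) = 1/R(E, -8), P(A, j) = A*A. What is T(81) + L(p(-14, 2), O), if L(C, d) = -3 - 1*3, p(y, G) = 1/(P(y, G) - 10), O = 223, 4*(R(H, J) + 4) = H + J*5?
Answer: -146/25 ≈ -5.8400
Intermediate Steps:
R(H, J) = -4 + H/4 + 5*J/4 (R(H, J) = -4 + (H + J*5)/4 = -4 + (H + 5*J)/4 = -4 + (H/4 + 5*J/4) = -4 + H/4 + 5*J/4)
P(A, j) = A²
T(E) = 1/(-14 + E/4) (T(E) = 1/(-4 + E/4 + (5/4)*(-8)) = 1/(-4 + E/4 - 10) = 1/(-14 + E/4))
p(y, G) = 1/(-10 + y²) (p(y, G) = 1/(y² - 10) = 1/(-10 + y²))
L(C, d) = -6 (L(C, d) = -3 - 3 = -6)
T(81) + L(p(-14, 2), O) = 4/(-56 + 81) - 6 = 4/25 - 6 = -146/25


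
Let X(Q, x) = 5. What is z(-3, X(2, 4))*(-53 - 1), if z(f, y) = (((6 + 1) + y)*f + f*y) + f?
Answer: 2916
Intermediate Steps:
z(f, y) = f + f*y + f*(7 + y) (z(f, y) = ((7 + y)*f + f*y) + f = (f*(7 + y) + f*y) + f = (f*y + f*(7 + y)) + f = f + f*y + f*(7 + y))
z(-3, X(2, 4))*(-53 - 1) = (2*(-3)*(4 + 5))*(-53 - 1) = (2*(-3)*9)*(-54) = -54*(-54) = 2916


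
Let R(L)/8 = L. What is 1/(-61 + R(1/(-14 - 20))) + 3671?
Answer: 3821494/1041 ≈ 3671.0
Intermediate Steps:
R(L) = 8*L
1/(-61 + R(1/(-14 - 20))) + 3671 = 1/(-61 + 8/(-14 - 20)) + 3671 = 1/(-61 + 8/(-34)) + 3671 = 1/(-61 + 8*(-1/34)) + 3671 = 1/(-61 - 4/17) + 3671 = 1/(-1041/17) + 3671 = -17/1041 + 3671 = 3821494/1041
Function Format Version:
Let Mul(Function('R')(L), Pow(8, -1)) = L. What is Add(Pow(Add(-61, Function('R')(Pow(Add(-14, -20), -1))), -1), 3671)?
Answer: Rational(3821494, 1041) ≈ 3671.0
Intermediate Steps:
Function('R')(L) = Mul(8, L)
Add(Pow(Add(-61, Function('R')(Pow(Add(-14, -20), -1))), -1), 3671) = Add(Pow(Add(-61, Mul(8, Pow(Add(-14, -20), -1))), -1), 3671) = Add(Pow(Add(-61, Mul(8, Pow(-34, -1))), -1), 3671) = Add(Pow(Add(-61, Mul(8, Rational(-1, 34))), -1), 3671) = Add(Pow(Add(-61, Rational(-4, 17)), -1), 3671) = Add(Pow(Rational(-1041, 17), -1), 3671) = Add(Rational(-17, 1041), 3671) = Rational(3821494, 1041)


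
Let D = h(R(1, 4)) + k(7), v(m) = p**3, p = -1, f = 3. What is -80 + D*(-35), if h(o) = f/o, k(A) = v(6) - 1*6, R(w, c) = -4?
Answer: 765/4 ≈ 191.25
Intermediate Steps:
v(m) = -1 (v(m) = (-1)**3 = -1)
k(A) = -7 (k(A) = -1 - 1*6 = -1 - 6 = -7)
h(o) = 3/o
D = -31/4 (D = 3/(-4) - 7 = 3*(-1/4) - 7 = -3/4 - 7 = -31/4 ≈ -7.7500)
-80 + D*(-35) = -80 - 31/4*(-35) = -80 + 1085/4 = 765/4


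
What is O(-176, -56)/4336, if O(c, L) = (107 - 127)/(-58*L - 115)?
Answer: -5/3396172 ≈ -1.4722e-6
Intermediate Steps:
O(c, L) = -20/(-115 - 58*L)
O(-176, -56)/4336 = (20/(115 + 58*(-56)))/4336 = (20/(115 - 3248))*(1/4336) = (20/(-3133))*(1/4336) = (20*(-1/3133))*(1/4336) = -20/3133*1/4336 = -5/3396172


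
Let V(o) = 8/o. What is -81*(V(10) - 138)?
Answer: 55566/5 ≈ 11113.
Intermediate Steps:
-81*(V(10) - 138) = -81*(8/10 - 138) = -81*(8*(1/10) - 138) = -81*(4/5 - 138) = -81*(-686/5) = 55566/5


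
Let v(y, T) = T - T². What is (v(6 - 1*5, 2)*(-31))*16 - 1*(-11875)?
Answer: 12867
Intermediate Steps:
(v(6 - 1*5, 2)*(-31))*16 - 1*(-11875) = ((2*(1 - 1*2))*(-31))*16 - 1*(-11875) = ((2*(1 - 2))*(-31))*16 + 11875 = ((2*(-1))*(-31))*16 + 11875 = -2*(-31)*16 + 11875 = 62*16 + 11875 = 992 + 11875 = 12867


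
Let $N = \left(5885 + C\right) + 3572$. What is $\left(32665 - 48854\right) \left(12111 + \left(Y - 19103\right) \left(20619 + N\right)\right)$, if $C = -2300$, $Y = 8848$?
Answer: $4611125319341$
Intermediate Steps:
$N = 7157$ ($N = \left(5885 - 2300\right) + 3572 = 3585 + 3572 = 7157$)
$\left(32665 - 48854\right) \left(12111 + \left(Y - 19103\right) \left(20619 + N\right)\right) = \left(32665 - 48854\right) \left(12111 + \left(8848 - 19103\right) \left(20619 + 7157\right)\right) = - 16189 \left(12111 - 284842880\right) = \left(-16189\right) \left(-284830769\right) = 4611125319341$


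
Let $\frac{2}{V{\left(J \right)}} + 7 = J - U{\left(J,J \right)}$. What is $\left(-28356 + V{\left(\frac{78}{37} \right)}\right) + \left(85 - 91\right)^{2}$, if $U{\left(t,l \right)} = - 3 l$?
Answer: $- \frac{1500886}{53} \approx -28319.0$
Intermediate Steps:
$V{\left(J \right)} = \frac{2}{-7 + 4 J}$ ($V{\left(J \right)} = \frac{2}{-7 + \left(J - - 3 J\right)} = \frac{2}{-7 + \left(J + 3 J\right)} = \frac{2}{-7 + 4 J}$)
$\left(-28356 + V{\left(\frac{78}{37} \right)}\right) + \left(85 - 91\right)^{2} = \left(-28356 + \frac{2}{-7 + 4 \cdot \frac{78}{37}}\right) + \left(85 - 91\right)^{2} = \left(-28356 + \frac{2}{-7 + 4 \cdot 78 \cdot \frac{1}{37}}\right) + \left(-6\right)^{2} = \left(-28356 + \frac{2}{-7 + 4 \cdot \frac{78}{37}}\right) + 36 = \left(-28356 + \frac{2}{-7 + \frac{312}{37}}\right) + 36 = \left(-28356 + \frac{2}{\frac{53}{37}}\right) + 36 = \left(-28356 + 2 \cdot \frac{37}{53}\right) + 36 = \left(-28356 + \frac{74}{53}\right) + 36 = - \frac{1502794}{53} + 36 = - \frac{1500886}{53}$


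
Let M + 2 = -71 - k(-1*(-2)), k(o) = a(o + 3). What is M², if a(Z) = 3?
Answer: 5776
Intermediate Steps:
k(o) = 3
M = -76 (M = -2 + (-71 - 1*3) = -2 + (-71 - 3) = -2 - 74 = -76)
M² = (-76)² = 5776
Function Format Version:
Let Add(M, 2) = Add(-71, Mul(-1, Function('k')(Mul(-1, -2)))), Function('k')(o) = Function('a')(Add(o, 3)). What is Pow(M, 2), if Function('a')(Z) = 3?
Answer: 5776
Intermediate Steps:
Function('k')(o) = 3
M = -76 (M = Add(-2, Add(-71, Mul(-1, 3))) = Add(-2, Add(-71, -3)) = Add(-2, -74) = -76)
Pow(M, 2) = Pow(-76, 2) = 5776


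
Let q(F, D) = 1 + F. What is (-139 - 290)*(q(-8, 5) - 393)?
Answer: 171600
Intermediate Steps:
(-139 - 290)*(q(-8, 5) - 393) = (-139 - 290)*((1 - 8) - 393) = -429*(-7 - 393) = -429*(-400) = 171600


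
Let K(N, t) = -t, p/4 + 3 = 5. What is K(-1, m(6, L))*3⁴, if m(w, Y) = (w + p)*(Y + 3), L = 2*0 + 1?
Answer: -4536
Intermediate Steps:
L = 1 (L = 0 + 1 = 1)
p = 8 (p = -12 + 4*5 = -12 + 20 = 8)
m(w, Y) = (3 + Y)*(8 + w) (m(w, Y) = (w + 8)*(Y + 3) = (8 + w)*(3 + Y) = (3 + Y)*(8 + w))
K(-1, m(6, L))*3⁴ = -(24 + 3*6 + 8*1 + 1*6)*3⁴ = -(24 + 18 + 8 + 6)*81 = -1*56*81 = -56*81 = -4536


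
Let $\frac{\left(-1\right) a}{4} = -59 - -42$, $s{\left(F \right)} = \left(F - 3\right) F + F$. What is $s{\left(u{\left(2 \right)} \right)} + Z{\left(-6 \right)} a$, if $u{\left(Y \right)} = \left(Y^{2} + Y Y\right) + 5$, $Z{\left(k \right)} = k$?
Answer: $-265$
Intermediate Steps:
$u{\left(Y \right)} = 5 + 2 Y^{2}$ ($u{\left(Y \right)} = \left(Y^{2} + Y^{2}\right) + 5 = 2 Y^{2} + 5 = 5 + 2 Y^{2}$)
$s{\left(F \right)} = F + F \left(-3 + F\right)$ ($s{\left(F \right)} = \left(-3 + F\right) F + F = F \left(-3 + F\right) + F = F + F \left(-3 + F\right)$)
$a = 68$ ($a = - 4 \left(-59 - -42\right) = - 4 \left(-59 + 42\right) = \left(-4\right) \left(-17\right) = 68$)
$s{\left(u{\left(2 \right)} \right)} + Z{\left(-6 \right)} a = \left(5 + 2 \cdot 2^{2}\right) \left(-2 + \left(5 + 2 \cdot 2^{2}\right)\right) - 408 = \left(5 + 2 \cdot 4\right) \left(-2 + \left(5 + 2 \cdot 4\right)\right) - 408 = \left(5 + 8\right) \left(-2 + \left(5 + 8\right)\right) - 408 = 13 \left(-2 + 13\right) - 408 = 13 \cdot 11 - 408 = 143 - 408 = -265$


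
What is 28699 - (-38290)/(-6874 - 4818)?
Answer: 167755209/5846 ≈ 28696.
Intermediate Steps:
28699 - (-38290)/(-6874 - 4818) = 28699 - (-38290)/(-11692) = 28699 - (-38290)*(-1)/11692 = 28699 - 1*19145/5846 = 28699 - 19145/5846 = 167755209/5846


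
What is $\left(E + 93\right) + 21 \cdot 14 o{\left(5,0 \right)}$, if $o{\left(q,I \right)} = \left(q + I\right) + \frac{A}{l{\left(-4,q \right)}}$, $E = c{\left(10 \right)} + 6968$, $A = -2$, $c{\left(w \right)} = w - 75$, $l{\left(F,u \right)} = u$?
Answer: $\frac{41742}{5} \approx 8348.4$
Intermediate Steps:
$c{\left(w \right)} = -75 + w$
$E = 6903$ ($E = \left(-75 + 10\right) + 6968 = -65 + 6968 = 6903$)
$o{\left(q,I \right)} = I + q - \frac{2}{q}$ ($o{\left(q,I \right)} = \left(q + I\right) - \frac{2}{q} = \left(I + q\right) - \frac{2}{q} = I + q - \frac{2}{q}$)
$\left(E + 93\right) + 21 \cdot 14 o{\left(5,0 \right)} = \left(6903 + 93\right) + 21 \cdot 14 \left(0 + 5 - \frac{2}{5}\right) = 6996 + 294 \left(0 + 5 - \frac{2}{5}\right) = 6996 + 294 \cdot \frac{23}{5} = 6996 + \frac{6762}{5} = \frac{41742}{5}$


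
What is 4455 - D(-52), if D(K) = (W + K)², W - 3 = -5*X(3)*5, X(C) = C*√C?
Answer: -14821 - 7350*√3 ≈ -27552.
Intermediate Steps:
X(C) = C^(3/2)
W = 3 - 75*√3 (W = 3 - 15*√3*5 = 3 - 75*√3 ≈ -126.90)
D(K) = (3 + K - 75*√3)² (D(K) = ((3 - 75*√3) + K)² = (3 + K - 75*√3)²)
4455 - D(-52) = 4455 - (3 - 52 - 75*√3)² = 4455 - (-49 - 75*√3)²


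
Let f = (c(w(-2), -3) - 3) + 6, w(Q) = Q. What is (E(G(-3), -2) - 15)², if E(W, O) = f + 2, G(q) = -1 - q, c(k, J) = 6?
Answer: 16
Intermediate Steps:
f = 9 (f = (6 - 3) + 6 = 3 + 6 = 9)
E(W, O) = 11 (E(W, O) = 9 + 2 = 11)
(E(G(-3), -2) - 15)² = (11 - 15)² = (-4)² = 16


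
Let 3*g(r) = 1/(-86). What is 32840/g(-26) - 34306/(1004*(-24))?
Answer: -102079313407/12048 ≈ -8.4727e+6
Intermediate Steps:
g(r) = -1/258 (g(r) = (⅓)/(-86) = (⅓)*(-1/86) = -1/258)
32840/g(-26) - 34306/(1004*(-24)) = 32840/(-1/258) - 34306/(1004*(-24)) = 32840*(-258) - 34306/(-24096) = -8472720 - 34306*(-1/24096) = -8472720 + 17153/12048 = -102079313407/12048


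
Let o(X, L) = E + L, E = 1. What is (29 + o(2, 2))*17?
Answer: 544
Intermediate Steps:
o(X, L) = 1 + L
(29 + o(2, 2))*17 = (29 + (1 + 2))*17 = (29 + 3)*17 = 32*17 = 544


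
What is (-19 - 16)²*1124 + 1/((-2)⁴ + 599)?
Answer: 846793501/615 ≈ 1.3769e+6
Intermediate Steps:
(-19 - 16)²*1124 + 1/((-2)⁴ + 599) = (-35)²*1124 + 1/(16 + 599) = 1225*1124 + 1/615 = 1376900 + 1/615 = 846793501/615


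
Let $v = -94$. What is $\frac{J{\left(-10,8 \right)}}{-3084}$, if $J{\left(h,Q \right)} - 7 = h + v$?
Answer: $\frac{97}{3084} \approx 0.031453$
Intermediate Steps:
$J{\left(h,Q \right)} = -87 + h$ ($J{\left(h,Q \right)} = 7 + \left(h - 94\right) = 7 + \left(-94 + h\right) = -87 + h$)
$\frac{J{\left(-10,8 \right)}}{-3084} = \frac{-87 - 10}{-3084} = \left(-97\right) \left(- \frac{1}{3084}\right) = \frac{97}{3084}$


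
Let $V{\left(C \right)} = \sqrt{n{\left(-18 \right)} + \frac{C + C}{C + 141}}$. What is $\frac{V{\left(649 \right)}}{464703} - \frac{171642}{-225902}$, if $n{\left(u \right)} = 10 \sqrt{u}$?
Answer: $\frac{85821}{112951} + \frac{\sqrt{256355 + 4680750 i \sqrt{2}}}{183557685} \approx 0.75982 + 9.7212 \cdot 10^{-6} i$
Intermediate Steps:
$V{\left(C \right)} = \sqrt{\frac{2 C}{141 + C} + 30 i \sqrt{2}}$ ($V{\left(C \right)} = \sqrt{10 \sqrt{-18} + \frac{C + C}{C + 141}} = \sqrt{10 \cdot 3 i \sqrt{2} + \frac{2 C}{141 + C}} = \sqrt{30 i \sqrt{2} + \frac{2 C}{141 + C}} = \sqrt{\frac{2 C}{141 + C} + 30 i \sqrt{2}}$)
$\frac{V{\left(649 \right)}}{464703} - \frac{171642}{-225902} = \frac{\sqrt{2} \sqrt{\frac{649}{141 + 649} + 15 i \sqrt{2}}}{464703} - \frac{171642}{-225902} = \sqrt{2} \sqrt{\frac{649}{790} + 15 i \sqrt{2}} \cdot \frac{1}{464703} - - \frac{85821}{112951} = \sqrt{2} \sqrt{649 \cdot \frac{1}{790} + 15 i \sqrt{2}} \cdot \frac{1}{464703} + \frac{85821}{112951} = \sqrt{2} \sqrt{\frac{649}{790} + 15 i \sqrt{2}} \cdot \frac{1}{464703} + \frac{85821}{112951} = \frac{\sqrt{2} \sqrt{\frac{649}{790} + 15 i \sqrt{2}}}{464703} + \frac{85821}{112951} = \frac{85821}{112951} + \frac{\sqrt{2} \sqrt{\frac{649}{790} + 15 i \sqrt{2}}}{464703}$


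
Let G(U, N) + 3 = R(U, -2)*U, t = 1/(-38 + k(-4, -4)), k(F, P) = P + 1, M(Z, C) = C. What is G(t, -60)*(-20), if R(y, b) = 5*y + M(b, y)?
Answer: 100740/1681 ≈ 59.929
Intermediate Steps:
R(y, b) = 6*y (R(y, b) = 5*y + y = 6*y)
k(F, P) = 1 + P
t = -1/41 (t = 1/(-38 + (1 - 4)) = 1/(-38 - 3) = 1/(-41) = -1/41 ≈ -0.024390)
G(U, N) = -3 + 6*U² (G(U, N) = -3 + (6*U)*U = -3 + 6*U²)
G(t, -60)*(-20) = (-3 + 6*(-1/41)²)*(-20) = (-3 + 6*(1/1681))*(-20) = (-3 + 6/1681)*(-20) = -5037/1681*(-20) = 100740/1681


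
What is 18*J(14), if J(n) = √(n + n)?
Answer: 36*√7 ≈ 95.247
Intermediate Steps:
J(n) = √2*√n (J(n) = √(2*n) = √2*√n)
18*J(14) = 18*(√2*√14) = 18*(2*√7) = 36*√7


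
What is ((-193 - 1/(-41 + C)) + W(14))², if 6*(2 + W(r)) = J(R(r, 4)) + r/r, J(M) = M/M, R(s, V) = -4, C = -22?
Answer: 150381169/3969 ≈ 37889.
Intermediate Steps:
J(M) = 1
W(r) = -5/3 (W(r) = -2 + (1 + r/r)/6 = -2 + (1 + 1)/6 = -2 + (⅙)*2 = -2 + ⅓ = -5/3)
((-193 - 1/(-41 + C)) + W(14))² = ((-193 - 1/(-41 - 22)) - 5/3)² = ((-193 - 1/(-63)) - 5/3)² = ((-193 - 1*(-1/63)) - 5/3)² = ((-193 + 1/63) - 5/3)² = (-12158/63 - 5/3)² = (-12263/63)² = 150381169/3969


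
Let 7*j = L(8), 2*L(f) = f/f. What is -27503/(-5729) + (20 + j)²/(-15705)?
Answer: 84206816971/17634893220 ≈ 4.7750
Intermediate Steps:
L(f) = ½ (L(f) = (f/f)/2 = (½)*1 = ½)
j = 1/14 (j = (⅐)*(½) = 1/14 ≈ 0.071429)
-27503/(-5729) + (20 + j)²/(-15705) = -27503/(-5729) + (20 + 1/14)²/(-15705) = -27503*(-1/5729) + (281/14)²*(-1/15705) = 27503/5729 + (78961/196)*(-1/15705) = 27503/5729 - 78961/3078180 = 84206816971/17634893220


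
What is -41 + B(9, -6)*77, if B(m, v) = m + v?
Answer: 190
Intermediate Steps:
-41 + B(9, -6)*77 = -41 + (9 - 6)*77 = -41 + 3*77 = -41 + 231 = 190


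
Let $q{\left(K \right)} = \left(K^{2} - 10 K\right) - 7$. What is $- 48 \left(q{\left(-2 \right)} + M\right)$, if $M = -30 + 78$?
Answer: $-3120$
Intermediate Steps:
$M = 48$
$q{\left(K \right)} = -7 + K^{2} - 10 K$
$- 48 \left(q{\left(-2 \right)} + M\right) = - 48 \left(\left(-7 + \left(-2\right)^{2} - -20\right) + 48\right) = - 48 \left(\left(-7 + 4 + 20\right) + 48\right) = - 48 \left(17 + 48\right) = \left(-48\right) 65 = -3120$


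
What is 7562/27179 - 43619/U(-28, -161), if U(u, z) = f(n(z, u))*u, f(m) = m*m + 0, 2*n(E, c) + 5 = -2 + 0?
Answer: 1188114567/9322397 ≈ 127.45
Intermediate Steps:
n(E, c) = -7/2 (n(E, c) = -5/2 + (-2 + 0)/2 = -5/2 + (½)*(-2) = -5/2 - 1 = -7/2)
f(m) = m² (f(m) = m² + 0 = m²)
U(u, z) = 49*u/4 (U(u, z) = (-7/2)²*u = 49*u/4)
7562/27179 - 43619/U(-28, -161) = 7562/27179 - 43619/((49/4)*(-28)) = 7562*(1/27179) - 43619/(-343) = 7562/27179 - 43619*(-1/343) = 7562/27179 + 43619/343 = 1188114567/9322397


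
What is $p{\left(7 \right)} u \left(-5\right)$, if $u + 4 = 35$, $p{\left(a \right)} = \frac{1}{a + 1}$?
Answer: $- \frac{155}{8} \approx -19.375$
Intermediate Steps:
$p{\left(a \right)} = \frac{1}{1 + a}$
$u = 31$ ($u = -4 + 35 = 31$)
$p{\left(7 \right)} u \left(-5\right) = \frac{1}{1 + 7} \cdot 31 \left(-5\right) = \frac{1}{8} \cdot 31 \left(-5\right) = \frac{31}{8} \left(-5\right) = - \frac{155}{8}$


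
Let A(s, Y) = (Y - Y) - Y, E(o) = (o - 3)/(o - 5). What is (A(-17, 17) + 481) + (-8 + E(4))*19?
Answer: 293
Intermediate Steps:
E(o) = (-3 + o)/(-5 + o)
A(s, Y) = -Y (A(s, Y) = 0 - Y = -Y)
(A(-17, 17) + 481) + (-8 + E(4))*19 = (-1*17 + 481) + (-8 + (-3 + 4)/(-5 + 4))*19 = (-17 + 481) + (-8 + 1/(-1))*19 = 464 + (-8 - 1*1)*19 = 464 + (-8 - 1)*19 = 464 - 9*19 = 464 - 171 = 293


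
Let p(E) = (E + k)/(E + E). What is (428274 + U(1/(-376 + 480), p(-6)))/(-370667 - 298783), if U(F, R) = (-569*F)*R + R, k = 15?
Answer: -59387793/92830400 ≈ -0.63974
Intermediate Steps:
p(E) = (15 + E)/(2*E) (p(E) = (E + 15)/(E + E) = (15 + E)/((2*E)) = (15 + E)*(1/(2*E)) = (15 + E)/(2*E))
U(F, R) = R - 569*F*R (U(F, R) = -569*F*R + R = R - 569*F*R)
(428274 + U(1/(-376 + 480), p(-6)))/(-370667 - 298783) = (428274 + ((½)*(15 - 6)/(-6))*(1 - 569/(-376 + 480)))/(-370667 - 298783) = (428274 + ((½)*(-⅙)*9)*(1 - 569/104))/(-669450) = (428274 - 3*(1 - 569*1/104)/4)*(-1/669450) = (428274 - 3*(1 - 569/104)/4)*(-1/669450) = (428274 - ¾*(-465/104))*(-1/669450) = (428274 + 1395/416)*(-1/669450) = (178163379/416)*(-1/669450) = -59387793/92830400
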